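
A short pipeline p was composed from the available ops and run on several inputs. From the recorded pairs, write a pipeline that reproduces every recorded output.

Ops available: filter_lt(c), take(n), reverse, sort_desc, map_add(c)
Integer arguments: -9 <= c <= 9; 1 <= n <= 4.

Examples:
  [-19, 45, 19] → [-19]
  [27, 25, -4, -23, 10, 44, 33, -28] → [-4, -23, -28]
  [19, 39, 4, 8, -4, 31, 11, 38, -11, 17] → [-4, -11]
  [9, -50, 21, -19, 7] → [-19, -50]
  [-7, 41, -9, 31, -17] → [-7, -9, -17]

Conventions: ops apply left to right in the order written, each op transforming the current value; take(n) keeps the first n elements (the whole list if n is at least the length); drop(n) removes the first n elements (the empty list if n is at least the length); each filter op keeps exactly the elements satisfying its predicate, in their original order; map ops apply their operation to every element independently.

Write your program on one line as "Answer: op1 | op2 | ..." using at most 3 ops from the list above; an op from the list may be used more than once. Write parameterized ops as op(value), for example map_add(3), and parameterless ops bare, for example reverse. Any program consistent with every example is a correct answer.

sort_desc | filter_lt(-1)

Check, running the answer program on each example:
  [-19, 45, 19] -> [45, 19, -19] -> [-19]
  [27, 25, -4, -23, 10, 44, 33, -28] -> [44, 33, 27, 25, 10, -4, -23, -28] -> [-4, -23, -28]
  [19, 39, 4, 8, -4, 31, 11, 38, -11, 17] -> [39, 38, 31, 19, 17, 11, 8, 4, -4, -11] -> [-4, -11]
  [9, -50, 21, -19, 7] -> [21, 9, 7, -19, -50] -> [-19, -50]
  [-7, 41, -9, 31, -17] -> [41, 31, -7, -9, -17] -> [-7, -9, -17]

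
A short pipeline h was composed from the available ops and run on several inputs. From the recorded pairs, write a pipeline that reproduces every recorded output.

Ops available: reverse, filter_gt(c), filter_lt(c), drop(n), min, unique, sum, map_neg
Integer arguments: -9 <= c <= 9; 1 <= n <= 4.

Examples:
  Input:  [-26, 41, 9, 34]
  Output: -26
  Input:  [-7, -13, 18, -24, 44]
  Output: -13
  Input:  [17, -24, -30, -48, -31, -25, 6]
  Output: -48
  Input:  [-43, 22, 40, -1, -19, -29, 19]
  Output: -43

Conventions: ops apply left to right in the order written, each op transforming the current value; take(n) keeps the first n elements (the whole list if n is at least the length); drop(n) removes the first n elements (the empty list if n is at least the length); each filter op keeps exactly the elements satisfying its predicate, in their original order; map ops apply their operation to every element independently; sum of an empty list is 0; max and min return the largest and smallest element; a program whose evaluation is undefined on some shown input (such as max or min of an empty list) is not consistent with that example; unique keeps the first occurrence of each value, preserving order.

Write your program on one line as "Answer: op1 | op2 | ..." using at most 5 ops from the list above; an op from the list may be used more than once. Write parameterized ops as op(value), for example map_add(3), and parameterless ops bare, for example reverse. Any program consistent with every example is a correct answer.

reverse | drop(3) | filter_lt(-1) | min

Check, running the answer program on each example:
  [-26, 41, 9, 34] -> [34, 9, 41, -26] -> [-26] -> [-26] -> -26
  [-7, -13, 18, -24, 44] -> [44, -24, 18, -13, -7] -> [-13, -7] -> [-13, -7] -> -13
  [17, -24, -30, -48, -31, -25, 6] -> [6, -25, -31, -48, -30, -24, 17] -> [-48, -30, -24, 17] -> [-48, -30, -24] -> -48
  [-43, 22, 40, -1, -19, -29, 19] -> [19, -29, -19, -1, 40, 22, -43] -> [-1, 40, 22, -43] -> [-43] -> -43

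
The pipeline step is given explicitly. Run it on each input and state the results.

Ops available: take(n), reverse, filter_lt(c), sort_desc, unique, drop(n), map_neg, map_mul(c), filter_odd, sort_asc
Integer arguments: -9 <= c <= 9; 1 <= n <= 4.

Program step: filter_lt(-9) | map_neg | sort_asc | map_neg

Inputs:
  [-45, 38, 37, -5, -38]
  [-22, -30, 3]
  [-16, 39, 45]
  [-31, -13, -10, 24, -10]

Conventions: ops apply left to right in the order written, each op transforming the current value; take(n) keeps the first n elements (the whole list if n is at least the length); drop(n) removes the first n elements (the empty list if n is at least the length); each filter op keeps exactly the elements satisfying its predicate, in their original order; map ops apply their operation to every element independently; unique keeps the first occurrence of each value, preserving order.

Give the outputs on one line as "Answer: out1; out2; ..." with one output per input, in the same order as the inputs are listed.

Execution, op by op:
  [-45, 38, 37, -5, -38] -> [-45, -38] -> [45, 38] -> [38, 45] -> [-38, -45]
  [-22, -30, 3] -> [-22, -30] -> [22, 30] -> [22, 30] -> [-22, -30]
  [-16, 39, 45] -> [-16] -> [16] -> [16] -> [-16]
  [-31, -13, -10, 24, -10] -> [-31, -13, -10, -10] -> [31, 13, 10, 10] -> [10, 10, 13, 31] -> [-10, -10, -13, -31]

[-38, -45]; [-22, -30]; [-16]; [-10, -10, -13, -31]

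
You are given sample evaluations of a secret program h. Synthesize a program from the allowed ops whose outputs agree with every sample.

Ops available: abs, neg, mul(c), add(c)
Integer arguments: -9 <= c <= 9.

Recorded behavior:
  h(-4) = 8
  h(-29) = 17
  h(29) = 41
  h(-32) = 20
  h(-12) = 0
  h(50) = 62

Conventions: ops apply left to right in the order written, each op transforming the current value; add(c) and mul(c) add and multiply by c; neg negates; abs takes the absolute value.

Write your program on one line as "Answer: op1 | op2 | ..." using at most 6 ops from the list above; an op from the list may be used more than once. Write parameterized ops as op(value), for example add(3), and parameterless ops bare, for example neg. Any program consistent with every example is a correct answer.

neg | add(-5) | add(-7) | neg | abs

Check, running the answer program on each example:
  -4 -> 4 -> -1 -> -8 -> 8 -> 8
  -29 -> 29 -> 24 -> 17 -> -17 -> 17
  29 -> -29 -> -34 -> -41 -> 41 -> 41
  -32 -> 32 -> 27 -> 20 -> -20 -> 20
  -12 -> 12 -> 7 -> 0 -> 0 -> 0
  50 -> -50 -> -55 -> -62 -> 62 -> 62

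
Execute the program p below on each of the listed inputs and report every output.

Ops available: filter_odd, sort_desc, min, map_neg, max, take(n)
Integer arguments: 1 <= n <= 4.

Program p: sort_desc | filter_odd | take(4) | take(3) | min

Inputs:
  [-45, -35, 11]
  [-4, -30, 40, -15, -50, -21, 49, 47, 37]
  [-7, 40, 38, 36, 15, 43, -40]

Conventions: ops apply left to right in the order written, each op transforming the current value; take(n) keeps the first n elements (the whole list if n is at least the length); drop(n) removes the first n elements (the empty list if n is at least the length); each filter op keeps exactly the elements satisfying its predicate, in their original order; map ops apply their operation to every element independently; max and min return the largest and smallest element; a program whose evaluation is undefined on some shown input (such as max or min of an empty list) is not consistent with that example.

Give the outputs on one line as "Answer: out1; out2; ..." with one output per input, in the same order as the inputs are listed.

-45; 37; -7

Execution, op by op:
  [-45, -35, 11] -> [11, -35, -45] -> [11, -35, -45] -> [11, -35, -45] -> [11, -35, -45] -> -45
  [-4, -30, 40, -15, -50, -21, 49, 47, 37] -> [49, 47, 40, 37, -4, -15, -21, -30, -50] -> [49, 47, 37, -15, -21] -> [49, 47, 37, -15] -> [49, 47, 37] -> 37
  [-7, 40, 38, 36, 15, 43, -40] -> [43, 40, 38, 36, 15, -7, -40] -> [43, 15, -7] -> [43, 15, -7] -> [43, 15, -7] -> -7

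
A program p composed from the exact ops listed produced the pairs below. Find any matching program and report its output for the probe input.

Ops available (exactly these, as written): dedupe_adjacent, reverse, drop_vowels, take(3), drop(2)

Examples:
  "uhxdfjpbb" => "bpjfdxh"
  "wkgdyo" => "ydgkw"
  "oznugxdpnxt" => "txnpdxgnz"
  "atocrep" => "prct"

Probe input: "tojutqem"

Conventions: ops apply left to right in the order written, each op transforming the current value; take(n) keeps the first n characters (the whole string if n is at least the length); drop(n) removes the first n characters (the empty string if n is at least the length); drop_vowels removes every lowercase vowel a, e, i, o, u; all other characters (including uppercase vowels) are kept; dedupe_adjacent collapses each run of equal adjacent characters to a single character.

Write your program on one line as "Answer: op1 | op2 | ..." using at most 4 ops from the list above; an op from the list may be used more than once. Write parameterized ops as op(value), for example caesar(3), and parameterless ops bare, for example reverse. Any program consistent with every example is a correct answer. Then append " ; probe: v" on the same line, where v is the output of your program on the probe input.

drop_vowels | reverse | dedupe_adjacent ; probe: "mqtjt"

Check, running the answer program on each example:
  "uhxdfjpbb" -> "hxdfjpbb" -> "bbpjfdxh" -> "bpjfdxh"
  "wkgdyo" -> "wkgdy" -> "ydgkw" -> "ydgkw"
  "oznugxdpnxt" -> "zngxdpnxt" -> "txnpdxgnz" -> "txnpdxgnz"
  "atocrep" -> "tcrp" -> "prct" -> "prct"
  probe: "tojutqem" -> "tjtqm" -> "mqtjt" -> "mqtjt"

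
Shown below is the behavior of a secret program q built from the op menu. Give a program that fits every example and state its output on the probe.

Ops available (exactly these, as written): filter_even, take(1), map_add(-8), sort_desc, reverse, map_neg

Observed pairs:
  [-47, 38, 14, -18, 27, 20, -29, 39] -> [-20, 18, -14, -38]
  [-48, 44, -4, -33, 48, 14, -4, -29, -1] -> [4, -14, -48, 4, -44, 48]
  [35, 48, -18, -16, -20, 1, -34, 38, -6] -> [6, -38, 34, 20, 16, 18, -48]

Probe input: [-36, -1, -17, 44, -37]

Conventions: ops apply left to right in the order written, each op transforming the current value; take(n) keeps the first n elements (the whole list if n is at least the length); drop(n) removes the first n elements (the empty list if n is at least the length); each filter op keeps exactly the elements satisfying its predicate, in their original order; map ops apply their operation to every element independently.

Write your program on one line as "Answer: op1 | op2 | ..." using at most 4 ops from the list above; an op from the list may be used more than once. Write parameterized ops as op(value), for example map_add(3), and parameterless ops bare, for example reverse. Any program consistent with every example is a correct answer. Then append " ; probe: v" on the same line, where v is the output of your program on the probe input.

filter_even | reverse | map_neg ; probe: [-44, 36]

Check, running the answer program on each example:
  [-47, 38, 14, -18, 27, 20, -29, 39] -> [38, 14, -18, 20] -> [20, -18, 14, 38] -> [-20, 18, -14, -38]
  [-48, 44, -4, -33, 48, 14, -4, -29, -1] -> [-48, 44, -4, 48, 14, -4] -> [-4, 14, 48, -4, 44, -48] -> [4, -14, -48, 4, -44, 48]
  [35, 48, -18, -16, -20, 1, -34, 38, -6] -> [48, -18, -16, -20, -34, 38, -6] -> [-6, 38, -34, -20, -16, -18, 48] -> [6, -38, 34, 20, 16, 18, -48]
  probe: [-36, -1, -17, 44, -37] -> [-36, 44] -> [44, -36] -> [-44, 36]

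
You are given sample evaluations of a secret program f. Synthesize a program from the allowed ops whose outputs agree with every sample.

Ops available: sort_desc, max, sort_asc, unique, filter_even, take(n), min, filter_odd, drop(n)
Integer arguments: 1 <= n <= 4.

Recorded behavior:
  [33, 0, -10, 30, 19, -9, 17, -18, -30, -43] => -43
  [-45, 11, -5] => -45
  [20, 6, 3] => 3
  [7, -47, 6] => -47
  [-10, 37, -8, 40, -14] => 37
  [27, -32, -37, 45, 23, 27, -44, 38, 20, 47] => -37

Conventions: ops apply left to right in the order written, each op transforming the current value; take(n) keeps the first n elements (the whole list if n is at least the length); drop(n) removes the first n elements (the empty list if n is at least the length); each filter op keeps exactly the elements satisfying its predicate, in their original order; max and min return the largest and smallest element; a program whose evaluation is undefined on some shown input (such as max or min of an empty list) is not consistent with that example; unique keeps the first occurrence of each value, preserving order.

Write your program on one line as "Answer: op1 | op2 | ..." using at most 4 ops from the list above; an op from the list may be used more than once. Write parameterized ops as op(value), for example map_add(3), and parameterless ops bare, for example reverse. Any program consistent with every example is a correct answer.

filter_odd | unique | min

Check, running the answer program on each example:
  [33, 0, -10, 30, 19, -9, 17, -18, -30, -43] -> [33, 19, -9, 17, -43] -> [33, 19, -9, 17, -43] -> -43
  [-45, 11, -5] -> [-45, 11, -5] -> [-45, 11, -5] -> -45
  [20, 6, 3] -> [3] -> [3] -> 3
  [7, -47, 6] -> [7, -47] -> [7, -47] -> -47
  [-10, 37, -8, 40, -14] -> [37] -> [37] -> 37
  [27, -32, -37, 45, 23, 27, -44, 38, 20, 47] -> [27, -37, 45, 23, 27, 47] -> [27, -37, 45, 23, 47] -> -37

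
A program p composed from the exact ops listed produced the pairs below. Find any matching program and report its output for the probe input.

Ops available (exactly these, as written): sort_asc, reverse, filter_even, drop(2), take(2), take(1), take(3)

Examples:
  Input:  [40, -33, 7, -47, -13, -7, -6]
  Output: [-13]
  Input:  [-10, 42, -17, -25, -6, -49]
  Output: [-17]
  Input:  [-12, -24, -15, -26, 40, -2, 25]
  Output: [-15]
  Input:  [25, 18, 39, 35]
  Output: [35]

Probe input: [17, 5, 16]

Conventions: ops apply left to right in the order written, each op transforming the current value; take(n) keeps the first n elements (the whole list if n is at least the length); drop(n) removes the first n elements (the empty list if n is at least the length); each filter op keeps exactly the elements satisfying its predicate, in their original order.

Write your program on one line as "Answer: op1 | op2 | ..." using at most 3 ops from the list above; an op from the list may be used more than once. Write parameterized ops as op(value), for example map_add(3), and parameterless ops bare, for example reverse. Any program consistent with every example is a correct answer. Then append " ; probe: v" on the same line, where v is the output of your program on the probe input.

sort_asc | take(3) | drop(2) ; probe: [17]

Check, running the answer program on each example:
  [40, -33, 7, -47, -13, -7, -6] -> [-47, -33, -13, -7, -6, 7, 40] -> [-47, -33, -13] -> [-13]
  [-10, 42, -17, -25, -6, -49] -> [-49, -25, -17, -10, -6, 42] -> [-49, -25, -17] -> [-17]
  [-12, -24, -15, -26, 40, -2, 25] -> [-26, -24, -15, -12, -2, 25, 40] -> [-26, -24, -15] -> [-15]
  [25, 18, 39, 35] -> [18, 25, 35, 39] -> [18, 25, 35] -> [35]
  probe: [17, 5, 16] -> [5, 16, 17] -> [5, 16, 17] -> [17]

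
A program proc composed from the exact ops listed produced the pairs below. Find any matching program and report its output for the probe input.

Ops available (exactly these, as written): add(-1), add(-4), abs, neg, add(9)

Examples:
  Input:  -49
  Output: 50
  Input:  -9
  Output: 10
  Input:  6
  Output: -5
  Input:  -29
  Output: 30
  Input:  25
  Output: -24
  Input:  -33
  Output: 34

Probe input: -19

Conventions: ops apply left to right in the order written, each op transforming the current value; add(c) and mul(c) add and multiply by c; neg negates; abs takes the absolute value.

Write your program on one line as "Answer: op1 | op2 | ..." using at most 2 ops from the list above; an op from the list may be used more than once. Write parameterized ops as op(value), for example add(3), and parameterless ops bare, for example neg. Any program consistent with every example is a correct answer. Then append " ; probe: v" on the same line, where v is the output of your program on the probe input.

add(-1) | neg ; probe: 20

Check, running the answer program on each example:
  -49 -> -50 -> 50
  -9 -> -10 -> 10
  6 -> 5 -> -5
  -29 -> -30 -> 30
  25 -> 24 -> -24
  -33 -> -34 -> 34
  probe: -19 -> -20 -> 20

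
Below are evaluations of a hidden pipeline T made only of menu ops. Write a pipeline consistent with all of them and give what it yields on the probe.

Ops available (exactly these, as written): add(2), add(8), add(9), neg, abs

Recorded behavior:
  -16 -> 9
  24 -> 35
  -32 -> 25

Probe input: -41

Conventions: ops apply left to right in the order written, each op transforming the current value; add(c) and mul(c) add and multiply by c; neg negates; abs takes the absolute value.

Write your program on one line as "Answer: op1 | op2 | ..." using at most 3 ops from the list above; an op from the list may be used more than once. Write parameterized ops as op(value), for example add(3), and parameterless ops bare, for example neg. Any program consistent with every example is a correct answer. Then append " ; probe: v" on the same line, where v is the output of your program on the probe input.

add(9) | abs | add(2) ; probe: 34

Check, running the answer program on each example:
  -16 -> -7 -> 7 -> 9
  24 -> 33 -> 33 -> 35
  -32 -> -23 -> 23 -> 25
  probe: -41 -> -32 -> 32 -> 34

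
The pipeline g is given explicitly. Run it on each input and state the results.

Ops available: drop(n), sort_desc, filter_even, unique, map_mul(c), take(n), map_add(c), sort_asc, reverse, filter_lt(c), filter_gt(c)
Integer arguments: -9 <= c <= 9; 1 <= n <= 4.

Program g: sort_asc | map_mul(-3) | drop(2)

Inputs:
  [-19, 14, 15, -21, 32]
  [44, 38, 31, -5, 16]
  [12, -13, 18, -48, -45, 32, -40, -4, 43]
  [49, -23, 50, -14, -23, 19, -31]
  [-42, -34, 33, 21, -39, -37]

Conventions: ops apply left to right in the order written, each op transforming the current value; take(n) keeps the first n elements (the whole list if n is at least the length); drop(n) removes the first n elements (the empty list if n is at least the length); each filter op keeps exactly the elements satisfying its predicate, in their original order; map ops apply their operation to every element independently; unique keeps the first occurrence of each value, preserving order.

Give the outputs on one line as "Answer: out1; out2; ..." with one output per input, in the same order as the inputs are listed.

Execution, op by op:
  [-19, 14, 15, -21, 32] -> [-21, -19, 14, 15, 32] -> [63, 57, -42, -45, -96] -> [-42, -45, -96]
  [44, 38, 31, -5, 16] -> [-5, 16, 31, 38, 44] -> [15, -48, -93, -114, -132] -> [-93, -114, -132]
  [12, -13, 18, -48, -45, 32, -40, -4, 43] -> [-48, -45, -40, -13, -4, 12, 18, 32, 43] -> [144, 135, 120, 39, 12, -36, -54, -96, -129] -> [120, 39, 12, -36, -54, -96, -129]
  [49, -23, 50, -14, -23, 19, -31] -> [-31, -23, -23, -14, 19, 49, 50] -> [93, 69, 69, 42, -57, -147, -150] -> [69, 42, -57, -147, -150]
  [-42, -34, 33, 21, -39, -37] -> [-42, -39, -37, -34, 21, 33] -> [126, 117, 111, 102, -63, -99] -> [111, 102, -63, -99]

[-42, -45, -96]; [-93, -114, -132]; [120, 39, 12, -36, -54, -96, -129]; [69, 42, -57, -147, -150]; [111, 102, -63, -99]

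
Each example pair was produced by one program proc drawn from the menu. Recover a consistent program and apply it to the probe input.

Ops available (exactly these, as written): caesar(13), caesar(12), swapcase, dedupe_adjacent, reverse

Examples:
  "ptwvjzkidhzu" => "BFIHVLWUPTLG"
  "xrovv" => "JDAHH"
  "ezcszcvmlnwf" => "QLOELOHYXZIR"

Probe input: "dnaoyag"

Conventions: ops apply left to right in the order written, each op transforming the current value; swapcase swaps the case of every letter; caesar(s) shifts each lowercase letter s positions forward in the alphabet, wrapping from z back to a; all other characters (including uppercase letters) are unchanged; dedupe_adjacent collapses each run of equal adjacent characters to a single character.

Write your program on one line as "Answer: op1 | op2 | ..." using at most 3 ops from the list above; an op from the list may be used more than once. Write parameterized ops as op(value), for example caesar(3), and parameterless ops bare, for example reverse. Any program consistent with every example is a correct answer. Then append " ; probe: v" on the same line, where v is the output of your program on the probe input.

caesar(12) | swapcase ; probe: "PZMAKMS"

Check, running the answer program on each example:
  "ptwvjzkidhzu" -> "bfihvlwuptlg" -> "BFIHVLWUPTLG"
  "xrovv" -> "jdahh" -> "JDAHH"
  "ezcszcvmlnwf" -> "qloelohyxzir" -> "QLOELOHYXZIR"
  probe: "dnaoyag" -> "pzmakms" -> "PZMAKMS"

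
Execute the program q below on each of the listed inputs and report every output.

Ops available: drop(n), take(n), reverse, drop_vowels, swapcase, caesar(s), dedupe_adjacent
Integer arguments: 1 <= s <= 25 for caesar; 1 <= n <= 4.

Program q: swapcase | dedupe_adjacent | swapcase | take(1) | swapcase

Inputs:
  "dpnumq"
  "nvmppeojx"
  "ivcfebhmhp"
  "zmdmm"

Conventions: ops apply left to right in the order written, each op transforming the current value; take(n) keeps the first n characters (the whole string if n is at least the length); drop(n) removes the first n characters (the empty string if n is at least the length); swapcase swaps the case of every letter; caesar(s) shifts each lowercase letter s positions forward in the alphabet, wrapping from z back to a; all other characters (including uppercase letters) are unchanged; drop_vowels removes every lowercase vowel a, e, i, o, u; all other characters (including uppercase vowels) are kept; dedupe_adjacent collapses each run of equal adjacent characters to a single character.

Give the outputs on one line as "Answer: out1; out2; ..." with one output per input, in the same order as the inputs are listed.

Execution, op by op:
  "dpnumq" -> "DPNUMQ" -> "DPNUMQ" -> "dpnumq" -> "d" -> "D"
  "nvmppeojx" -> "NVMPPEOJX" -> "NVMPEOJX" -> "nvmpeojx" -> "n" -> "N"
  "ivcfebhmhp" -> "IVCFEBHMHP" -> "IVCFEBHMHP" -> "ivcfebhmhp" -> "i" -> "I"
  "zmdmm" -> "ZMDMM" -> "ZMDM" -> "zmdm" -> "z" -> "Z"

"D"; "N"; "I"; "Z"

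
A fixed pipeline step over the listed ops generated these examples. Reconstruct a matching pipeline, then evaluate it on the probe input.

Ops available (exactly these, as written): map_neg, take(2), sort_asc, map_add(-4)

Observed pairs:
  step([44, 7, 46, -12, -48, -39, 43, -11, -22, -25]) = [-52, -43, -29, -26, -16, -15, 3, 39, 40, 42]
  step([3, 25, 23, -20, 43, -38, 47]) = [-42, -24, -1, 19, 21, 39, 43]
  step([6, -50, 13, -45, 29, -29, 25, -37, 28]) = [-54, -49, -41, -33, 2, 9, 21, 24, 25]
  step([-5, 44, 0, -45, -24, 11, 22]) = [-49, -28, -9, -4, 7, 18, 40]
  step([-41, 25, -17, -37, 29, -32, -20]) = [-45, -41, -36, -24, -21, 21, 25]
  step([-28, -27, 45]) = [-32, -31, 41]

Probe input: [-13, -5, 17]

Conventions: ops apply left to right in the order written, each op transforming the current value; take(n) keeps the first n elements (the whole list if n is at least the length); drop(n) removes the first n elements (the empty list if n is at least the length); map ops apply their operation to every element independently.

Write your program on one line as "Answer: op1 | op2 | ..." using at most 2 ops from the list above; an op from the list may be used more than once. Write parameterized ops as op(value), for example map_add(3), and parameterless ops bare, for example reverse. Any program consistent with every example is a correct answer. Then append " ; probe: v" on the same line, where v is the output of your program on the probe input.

sort_asc | map_add(-4) ; probe: [-17, -9, 13]

Check, running the answer program on each example:
  [44, 7, 46, -12, -48, -39, 43, -11, -22, -25] -> [-48, -39, -25, -22, -12, -11, 7, 43, 44, 46] -> [-52, -43, -29, -26, -16, -15, 3, 39, 40, 42]
  [3, 25, 23, -20, 43, -38, 47] -> [-38, -20, 3, 23, 25, 43, 47] -> [-42, -24, -1, 19, 21, 39, 43]
  [6, -50, 13, -45, 29, -29, 25, -37, 28] -> [-50, -45, -37, -29, 6, 13, 25, 28, 29] -> [-54, -49, -41, -33, 2, 9, 21, 24, 25]
  [-5, 44, 0, -45, -24, 11, 22] -> [-45, -24, -5, 0, 11, 22, 44] -> [-49, -28, -9, -4, 7, 18, 40]
  [-41, 25, -17, -37, 29, -32, -20] -> [-41, -37, -32, -20, -17, 25, 29] -> [-45, -41, -36, -24, -21, 21, 25]
  [-28, -27, 45] -> [-28, -27, 45] -> [-32, -31, 41]
  probe: [-13, -5, 17] -> [-13, -5, 17] -> [-17, -9, 13]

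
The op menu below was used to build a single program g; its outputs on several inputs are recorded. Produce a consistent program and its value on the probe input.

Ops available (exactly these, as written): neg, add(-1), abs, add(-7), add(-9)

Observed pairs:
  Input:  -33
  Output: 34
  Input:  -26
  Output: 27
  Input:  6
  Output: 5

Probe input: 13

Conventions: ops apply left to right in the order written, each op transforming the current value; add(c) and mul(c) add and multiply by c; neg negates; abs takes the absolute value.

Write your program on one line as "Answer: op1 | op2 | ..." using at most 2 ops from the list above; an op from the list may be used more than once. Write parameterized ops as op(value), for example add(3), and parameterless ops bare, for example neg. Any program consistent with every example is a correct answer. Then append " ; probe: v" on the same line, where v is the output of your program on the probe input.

add(-1) | abs ; probe: 12

Check, running the answer program on each example:
  -33 -> -34 -> 34
  -26 -> -27 -> 27
  6 -> 5 -> 5
  probe: 13 -> 12 -> 12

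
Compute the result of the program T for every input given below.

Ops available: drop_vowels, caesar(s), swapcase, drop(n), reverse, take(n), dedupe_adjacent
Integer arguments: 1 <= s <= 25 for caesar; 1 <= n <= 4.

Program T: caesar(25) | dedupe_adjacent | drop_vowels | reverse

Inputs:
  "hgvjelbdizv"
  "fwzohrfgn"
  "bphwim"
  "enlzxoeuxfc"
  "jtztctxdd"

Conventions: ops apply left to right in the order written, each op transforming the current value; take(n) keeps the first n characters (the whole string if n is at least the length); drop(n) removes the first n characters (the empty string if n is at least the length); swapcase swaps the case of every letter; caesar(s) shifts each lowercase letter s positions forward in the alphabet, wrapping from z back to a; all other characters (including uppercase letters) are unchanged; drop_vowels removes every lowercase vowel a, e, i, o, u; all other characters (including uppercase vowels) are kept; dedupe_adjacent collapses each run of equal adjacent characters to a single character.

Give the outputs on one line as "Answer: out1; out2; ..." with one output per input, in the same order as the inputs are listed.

"yhckdfg"; "mfqgnyv"; "lhvg"; "bwtdnwykmd"; "cwsbsys"

Execution, op by op:
  "hgvjelbdizv" -> "gfuidkachyu" -> "gfuidkachyu" -> "gfdkchy" -> "yhckdfg"
  "fwzohrfgn" -> "evyngqefm" -> "evyngqefm" -> "vyngqfm" -> "mfqgnyv"
  "bphwim" -> "aogvhl" -> "aogvhl" -> "gvhl" -> "lhvg"
  "enlzxoeuxfc" -> "dmkywndtweb" -> "dmkywndtweb" -> "dmkywndtwb" -> "bwtdnwykmd"
  "jtztctxdd" -> "isysbswcc" -> "isysbswc" -> "sysbswc" -> "cwsbsys"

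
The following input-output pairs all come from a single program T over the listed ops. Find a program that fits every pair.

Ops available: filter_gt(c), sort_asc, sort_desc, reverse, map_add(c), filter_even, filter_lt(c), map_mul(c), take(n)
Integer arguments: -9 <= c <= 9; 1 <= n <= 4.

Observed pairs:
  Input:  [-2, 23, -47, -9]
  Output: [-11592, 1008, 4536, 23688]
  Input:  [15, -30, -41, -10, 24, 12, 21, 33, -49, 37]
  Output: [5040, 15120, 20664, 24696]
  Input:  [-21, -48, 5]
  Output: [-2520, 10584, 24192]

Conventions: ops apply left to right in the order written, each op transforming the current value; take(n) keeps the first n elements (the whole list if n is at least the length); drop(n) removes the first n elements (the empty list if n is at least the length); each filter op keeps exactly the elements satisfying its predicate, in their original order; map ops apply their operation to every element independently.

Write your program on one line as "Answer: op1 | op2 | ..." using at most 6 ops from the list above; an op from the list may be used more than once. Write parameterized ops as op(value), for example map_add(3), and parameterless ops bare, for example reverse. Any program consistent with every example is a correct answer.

sort_asc | take(4) | sort_desc | map_mul(-7) | map_mul(-8) | map_mul(-9)

Check, running the answer program on each example:
  [-2, 23, -47, -9] -> [-47, -9, -2, 23] -> [-47, -9, -2, 23] -> [23, -2, -9, -47] -> [-161, 14, 63, 329] -> [1288, -112, -504, -2632] -> [-11592, 1008, 4536, 23688]
  [15, -30, -41, -10, 24, 12, 21, 33, -49, 37] -> [-49, -41, -30, -10, 12, 15, 21, 24, 33, 37] -> [-49, -41, -30, -10] -> [-10, -30, -41, -49] -> [70, 210, 287, 343] -> [-560, -1680, -2296, -2744] -> [5040, 15120, 20664, 24696]
  [-21, -48, 5] -> [-48, -21, 5] -> [-48, -21, 5] -> [5, -21, -48] -> [-35, 147, 336] -> [280, -1176, -2688] -> [-2520, 10584, 24192]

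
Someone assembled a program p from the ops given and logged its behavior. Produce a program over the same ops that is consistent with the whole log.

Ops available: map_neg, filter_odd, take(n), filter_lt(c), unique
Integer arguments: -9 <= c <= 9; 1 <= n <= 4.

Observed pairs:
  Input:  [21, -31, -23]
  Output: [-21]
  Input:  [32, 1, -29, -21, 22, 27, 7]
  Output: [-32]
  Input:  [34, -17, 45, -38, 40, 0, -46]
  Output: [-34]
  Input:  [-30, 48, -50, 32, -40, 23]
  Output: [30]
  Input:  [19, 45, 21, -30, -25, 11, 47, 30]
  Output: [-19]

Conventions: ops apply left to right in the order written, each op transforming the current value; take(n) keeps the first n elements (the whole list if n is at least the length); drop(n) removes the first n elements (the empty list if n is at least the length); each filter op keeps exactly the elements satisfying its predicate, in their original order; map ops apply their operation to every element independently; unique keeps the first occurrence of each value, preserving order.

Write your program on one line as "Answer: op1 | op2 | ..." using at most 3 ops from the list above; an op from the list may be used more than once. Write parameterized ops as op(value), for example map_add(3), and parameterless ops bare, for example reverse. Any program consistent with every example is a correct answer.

map_neg | take(4) | take(1)

Check, running the answer program on each example:
  [21, -31, -23] -> [-21, 31, 23] -> [-21, 31, 23] -> [-21]
  [32, 1, -29, -21, 22, 27, 7] -> [-32, -1, 29, 21, -22, -27, -7] -> [-32, -1, 29, 21] -> [-32]
  [34, -17, 45, -38, 40, 0, -46] -> [-34, 17, -45, 38, -40, 0, 46] -> [-34, 17, -45, 38] -> [-34]
  [-30, 48, -50, 32, -40, 23] -> [30, -48, 50, -32, 40, -23] -> [30, -48, 50, -32] -> [30]
  [19, 45, 21, -30, -25, 11, 47, 30] -> [-19, -45, -21, 30, 25, -11, -47, -30] -> [-19, -45, -21, 30] -> [-19]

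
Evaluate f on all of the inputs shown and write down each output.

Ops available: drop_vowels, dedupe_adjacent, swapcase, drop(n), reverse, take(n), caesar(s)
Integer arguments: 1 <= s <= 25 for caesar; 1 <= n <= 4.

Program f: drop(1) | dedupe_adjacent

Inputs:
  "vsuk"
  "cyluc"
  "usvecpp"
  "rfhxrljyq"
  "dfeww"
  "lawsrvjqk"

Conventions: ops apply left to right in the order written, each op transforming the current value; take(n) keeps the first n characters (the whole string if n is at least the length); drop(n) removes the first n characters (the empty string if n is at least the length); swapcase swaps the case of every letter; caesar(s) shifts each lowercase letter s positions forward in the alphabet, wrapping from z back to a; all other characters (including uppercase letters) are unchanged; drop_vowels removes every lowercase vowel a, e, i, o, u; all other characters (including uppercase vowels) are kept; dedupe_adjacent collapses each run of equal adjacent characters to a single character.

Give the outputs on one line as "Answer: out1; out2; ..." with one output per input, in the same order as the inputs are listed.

Execution, op by op:
  "vsuk" -> "suk" -> "suk"
  "cyluc" -> "yluc" -> "yluc"
  "usvecpp" -> "svecpp" -> "svecp"
  "rfhxrljyq" -> "fhxrljyq" -> "fhxrljyq"
  "dfeww" -> "feww" -> "few"
  "lawsrvjqk" -> "awsrvjqk" -> "awsrvjqk"

"suk"; "yluc"; "svecp"; "fhxrljyq"; "few"; "awsrvjqk"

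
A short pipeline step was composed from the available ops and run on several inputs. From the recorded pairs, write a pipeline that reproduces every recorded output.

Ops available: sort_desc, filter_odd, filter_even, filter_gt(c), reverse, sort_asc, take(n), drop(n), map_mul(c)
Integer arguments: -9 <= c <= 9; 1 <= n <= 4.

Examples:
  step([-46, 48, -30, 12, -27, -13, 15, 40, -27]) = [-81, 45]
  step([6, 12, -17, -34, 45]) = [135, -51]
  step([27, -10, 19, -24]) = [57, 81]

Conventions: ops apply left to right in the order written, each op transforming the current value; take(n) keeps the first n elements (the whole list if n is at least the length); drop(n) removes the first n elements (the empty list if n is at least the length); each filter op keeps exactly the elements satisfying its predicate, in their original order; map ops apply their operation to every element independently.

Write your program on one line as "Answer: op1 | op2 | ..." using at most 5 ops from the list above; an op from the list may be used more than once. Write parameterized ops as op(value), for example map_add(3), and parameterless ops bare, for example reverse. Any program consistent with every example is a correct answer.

filter_odd | reverse | take(2) | map_mul(3)

Check, running the answer program on each example:
  [-46, 48, -30, 12, -27, -13, 15, 40, -27] -> [-27, -13, 15, -27] -> [-27, 15, -13, -27] -> [-27, 15] -> [-81, 45]
  [6, 12, -17, -34, 45] -> [-17, 45] -> [45, -17] -> [45, -17] -> [135, -51]
  [27, -10, 19, -24] -> [27, 19] -> [19, 27] -> [19, 27] -> [57, 81]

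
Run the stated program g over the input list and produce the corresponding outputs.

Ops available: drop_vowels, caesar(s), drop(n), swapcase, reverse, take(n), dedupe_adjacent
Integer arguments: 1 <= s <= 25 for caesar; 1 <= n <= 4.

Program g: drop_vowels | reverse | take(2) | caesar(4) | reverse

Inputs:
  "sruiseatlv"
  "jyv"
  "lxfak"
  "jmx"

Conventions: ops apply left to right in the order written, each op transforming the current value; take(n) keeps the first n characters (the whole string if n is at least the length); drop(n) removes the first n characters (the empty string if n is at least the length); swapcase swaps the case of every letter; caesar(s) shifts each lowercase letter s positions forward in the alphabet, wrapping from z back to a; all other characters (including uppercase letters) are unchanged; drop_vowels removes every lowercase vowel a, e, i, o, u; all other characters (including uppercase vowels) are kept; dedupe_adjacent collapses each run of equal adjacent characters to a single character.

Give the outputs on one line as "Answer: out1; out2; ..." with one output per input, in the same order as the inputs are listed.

Execution, op by op:
  "sruiseatlv" -> "srstlv" -> "vltsrs" -> "vl" -> "zp" -> "pz"
  "jyv" -> "jyv" -> "vyj" -> "vy" -> "zc" -> "cz"
  "lxfak" -> "lxfk" -> "kfxl" -> "kf" -> "oj" -> "jo"
  "jmx" -> "jmx" -> "xmj" -> "xm" -> "bq" -> "qb"

"pz"; "cz"; "jo"; "qb"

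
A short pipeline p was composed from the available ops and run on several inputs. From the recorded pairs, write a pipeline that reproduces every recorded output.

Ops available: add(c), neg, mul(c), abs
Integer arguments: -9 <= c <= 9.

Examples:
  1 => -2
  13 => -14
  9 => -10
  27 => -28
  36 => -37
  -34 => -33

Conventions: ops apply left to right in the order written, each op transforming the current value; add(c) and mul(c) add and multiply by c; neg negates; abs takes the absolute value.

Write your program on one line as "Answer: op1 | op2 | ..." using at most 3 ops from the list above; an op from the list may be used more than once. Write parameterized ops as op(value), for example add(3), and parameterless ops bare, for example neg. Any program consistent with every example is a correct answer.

add(1) | abs | mul(-1)

Check, running the answer program on each example:
  1 -> 2 -> 2 -> -2
  13 -> 14 -> 14 -> -14
  9 -> 10 -> 10 -> -10
  27 -> 28 -> 28 -> -28
  36 -> 37 -> 37 -> -37
  -34 -> -33 -> 33 -> -33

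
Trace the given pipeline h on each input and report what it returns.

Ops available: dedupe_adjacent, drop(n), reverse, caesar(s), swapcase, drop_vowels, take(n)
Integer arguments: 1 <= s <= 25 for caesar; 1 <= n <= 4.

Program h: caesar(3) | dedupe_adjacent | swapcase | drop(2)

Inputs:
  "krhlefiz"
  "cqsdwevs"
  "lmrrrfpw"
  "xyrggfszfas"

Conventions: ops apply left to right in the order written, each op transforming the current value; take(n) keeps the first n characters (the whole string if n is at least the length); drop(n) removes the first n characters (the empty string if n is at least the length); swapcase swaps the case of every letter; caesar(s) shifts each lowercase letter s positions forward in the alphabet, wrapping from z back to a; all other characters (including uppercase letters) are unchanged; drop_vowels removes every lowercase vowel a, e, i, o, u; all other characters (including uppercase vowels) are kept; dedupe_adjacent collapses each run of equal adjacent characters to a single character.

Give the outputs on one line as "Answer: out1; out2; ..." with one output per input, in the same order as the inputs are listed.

Execution, op by op:
  "krhlefiz" -> "nukohilc" -> "nukohilc" -> "NUKOHILC" -> "KOHILC"
  "cqsdwevs" -> "ftvgzhyv" -> "ftvgzhyv" -> "FTVGZHYV" -> "VGZHYV"
  "lmrrrfpw" -> "opuuuisz" -> "opuisz" -> "OPUISZ" -> "UISZ"
  "xyrggfszfas" -> "abujjivcidv" -> "abujivcidv" -> "ABUJIVCIDV" -> "UJIVCIDV"

"KOHILC"; "VGZHYV"; "UISZ"; "UJIVCIDV"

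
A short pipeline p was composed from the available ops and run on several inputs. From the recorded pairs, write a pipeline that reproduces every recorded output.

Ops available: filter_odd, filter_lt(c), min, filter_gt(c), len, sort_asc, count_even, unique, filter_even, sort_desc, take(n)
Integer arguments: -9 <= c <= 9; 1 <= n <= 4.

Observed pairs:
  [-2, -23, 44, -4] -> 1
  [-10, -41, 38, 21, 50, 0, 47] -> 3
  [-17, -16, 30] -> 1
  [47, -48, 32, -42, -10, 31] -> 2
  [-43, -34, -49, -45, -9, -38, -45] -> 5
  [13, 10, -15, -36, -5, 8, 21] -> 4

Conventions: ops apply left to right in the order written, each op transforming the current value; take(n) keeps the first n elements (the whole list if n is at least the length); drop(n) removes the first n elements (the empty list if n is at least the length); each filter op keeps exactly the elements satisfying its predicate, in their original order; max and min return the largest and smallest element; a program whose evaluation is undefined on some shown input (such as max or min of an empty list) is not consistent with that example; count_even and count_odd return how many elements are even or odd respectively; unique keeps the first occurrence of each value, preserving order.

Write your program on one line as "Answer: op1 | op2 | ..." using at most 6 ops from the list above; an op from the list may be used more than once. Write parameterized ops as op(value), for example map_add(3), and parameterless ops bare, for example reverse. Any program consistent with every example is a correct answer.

sort_asc | sort_desc | filter_odd | sort_asc | len

Check, running the answer program on each example:
  [-2, -23, 44, -4] -> [-23, -4, -2, 44] -> [44, -2, -4, -23] -> [-23] -> [-23] -> 1
  [-10, -41, 38, 21, 50, 0, 47] -> [-41, -10, 0, 21, 38, 47, 50] -> [50, 47, 38, 21, 0, -10, -41] -> [47, 21, -41] -> [-41, 21, 47] -> 3
  [-17, -16, 30] -> [-17, -16, 30] -> [30, -16, -17] -> [-17] -> [-17] -> 1
  [47, -48, 32, -42, -10, 31] -> [-48, -42, -10, 31, 32, 47] -> [47, 32, 31, -10, -42, -48] -> [47, 31] -> [31, 47] -> 2
  [-43, -34, -49, -45, -9, -38, -45] -> [-49, -45, -45, -43, -38, -34, -9] -> [-9, -34, -38, -43, -45, -45, -49] -> [-9, -43, -45, -45, -49] -> [-49, -45, -45, -43, -9] -> 5
  [13, 10, -15, -36, -5, 8, 21] -> [-36, -15, -5, 8, 10, 13, 21] -> [21, 13, 10, 8, -5, -15, -36] -> [21, 13, -5, -15] -> [-15, -5, 13, 21] -> 4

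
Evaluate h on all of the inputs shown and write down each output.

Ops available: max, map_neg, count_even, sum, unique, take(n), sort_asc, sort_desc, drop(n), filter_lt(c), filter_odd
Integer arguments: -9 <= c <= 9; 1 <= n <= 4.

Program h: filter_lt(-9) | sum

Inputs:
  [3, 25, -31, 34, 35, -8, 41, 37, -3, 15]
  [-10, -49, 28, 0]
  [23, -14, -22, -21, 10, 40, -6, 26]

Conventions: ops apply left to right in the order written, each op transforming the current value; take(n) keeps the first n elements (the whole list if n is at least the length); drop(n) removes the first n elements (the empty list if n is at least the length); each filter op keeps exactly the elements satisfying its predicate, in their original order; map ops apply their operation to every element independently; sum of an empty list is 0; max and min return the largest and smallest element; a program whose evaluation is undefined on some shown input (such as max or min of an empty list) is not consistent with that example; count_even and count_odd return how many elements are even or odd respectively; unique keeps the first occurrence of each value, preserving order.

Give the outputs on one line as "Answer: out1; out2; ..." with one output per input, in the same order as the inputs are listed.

-31; -59; -57

Execution, op by op:
  [3, 25, -31, 34, 35, -8, 41, 37, -3, 15] -> [-31] -> -31
  [-10, -49, 28, 0] -> [-10, -49] -> -59
  [23, -14, -22, -21, 10, 40, -6, 26] -> [-14, -22, -21] -> -57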